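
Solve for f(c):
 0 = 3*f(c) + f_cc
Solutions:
 f(c) = C1*sin(sqrt(3)*c) + C2*cos(sqrt(3)*c)


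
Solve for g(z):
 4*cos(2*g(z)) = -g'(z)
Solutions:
 g(z) = -asin((C1 + exp(16*z))/(C1 - exp(16*z)))/2 + pi/2
 g(z) = asin((C1 + exp(16*z))/(C1 - exp(16*z)))/2


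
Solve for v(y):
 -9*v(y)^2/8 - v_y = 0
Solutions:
 v(y) = 8/(C1 + 9*y)


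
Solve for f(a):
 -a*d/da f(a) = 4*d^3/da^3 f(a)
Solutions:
 f(a) = C1 + Integral(C2*airyai(-2^(1/3)*a/2) + C3*airybi(-2^(1/3)*a/2), a)


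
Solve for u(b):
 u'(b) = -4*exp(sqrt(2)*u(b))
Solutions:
 u(b) = sqrt(2)*(2*log(1/(C1 + 4*b)) - log(2))/4


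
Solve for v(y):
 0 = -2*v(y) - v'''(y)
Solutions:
 v(y) = C3*exp(-2^(1/3)*y) + (C1*sin(2^(1/3)*sqrt(3)*y/2) + C2*cos(2^(1/3)*sqrt(3)*y/2))*exp(2^(1/3)*y/2)


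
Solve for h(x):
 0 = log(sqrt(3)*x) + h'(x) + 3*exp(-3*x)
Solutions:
 h(x) = C1 - x*log(x) + x*(1 - log(3)/2) + exp(-3*x)


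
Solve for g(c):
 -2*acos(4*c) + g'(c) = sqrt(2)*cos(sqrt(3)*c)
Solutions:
 g(c) = C1 + 2*c*acos(4*c) - sqrt(1 - 16*c^2)/2 + sqrt(6)*sin(sqrt(3)*c)/3


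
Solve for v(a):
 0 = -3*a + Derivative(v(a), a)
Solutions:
 v(a) = C1 + 3*a^2/2


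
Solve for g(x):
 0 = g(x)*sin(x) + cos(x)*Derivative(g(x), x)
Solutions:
 g(x) = C1*cos(x)


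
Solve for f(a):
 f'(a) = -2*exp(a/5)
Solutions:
 f(a) = C1 - 10*exp(a/5)


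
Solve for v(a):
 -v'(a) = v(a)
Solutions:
 v(a) = C1*exp(-a)


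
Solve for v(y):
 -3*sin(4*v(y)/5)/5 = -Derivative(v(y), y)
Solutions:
 -3*y/5 + 5*log(cos(4*v(y)/5) - 1)/8 - 5*log(cos(4*v(y)/5) + 1)/8 = C1


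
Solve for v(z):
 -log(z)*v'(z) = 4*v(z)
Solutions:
 v(z) = C1*exp(-4*li(z))


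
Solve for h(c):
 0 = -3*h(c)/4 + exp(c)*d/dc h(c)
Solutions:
 h(c) = C1*exp(-3*exp(-c)/4)


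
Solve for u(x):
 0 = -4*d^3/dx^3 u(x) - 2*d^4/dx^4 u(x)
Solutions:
 u(x) = C1 + C2*x + C3*x^2 + C4*exp(-2*x)


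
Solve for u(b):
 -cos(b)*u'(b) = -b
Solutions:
 u(b) = C1 + Integral(b/cos(b), b)


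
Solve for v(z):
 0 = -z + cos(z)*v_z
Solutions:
 v(z) = C1 + Integral(z/cos(z), z)


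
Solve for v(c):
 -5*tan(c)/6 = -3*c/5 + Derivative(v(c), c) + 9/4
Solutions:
 v(c) = C1 + 3*c^2/10 - 9*c/4 + 5*log(cos(c))/6


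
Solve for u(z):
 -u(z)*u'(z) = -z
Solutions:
 u(z) = -sqrt(C1 + z^2)
 u(z) = sqrt(C1 + z^2)


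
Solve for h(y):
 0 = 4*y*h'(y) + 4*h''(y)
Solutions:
 h(y) = C1 + C2*erf(sqrt(2)*y/2)


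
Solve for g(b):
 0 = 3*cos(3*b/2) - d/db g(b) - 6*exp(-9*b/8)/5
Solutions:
 g(b) = C1 + 2*sin(3*b/2) + 16*exp(-9*b/8)/15


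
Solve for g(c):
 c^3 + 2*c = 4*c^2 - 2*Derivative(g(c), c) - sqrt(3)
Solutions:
 g(c) = C1 - c^4/8 + 2*c^3/3 - c^2/2 - sqrt(3)*c/2


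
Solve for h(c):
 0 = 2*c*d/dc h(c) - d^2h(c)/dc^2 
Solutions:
 h(c) = C1 + C2*erfi(c)


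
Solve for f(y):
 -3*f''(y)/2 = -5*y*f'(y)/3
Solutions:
 f(y) = C1 + C2*erfi(sqrt(5)*y/3)


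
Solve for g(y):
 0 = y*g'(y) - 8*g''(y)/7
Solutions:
 g(y) = C1 + C2*erfi(sqrt(7)*y/4)


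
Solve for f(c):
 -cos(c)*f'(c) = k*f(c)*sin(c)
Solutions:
 f(c) = C1*exp(k*log(cos(c)))


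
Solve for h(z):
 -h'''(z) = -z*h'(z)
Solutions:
 h(z) = C1 + Integral(C2*airyai(z) + C3*airybi(z), z)


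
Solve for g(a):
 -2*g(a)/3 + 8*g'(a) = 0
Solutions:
 g(a) = C1*exp(a/12)


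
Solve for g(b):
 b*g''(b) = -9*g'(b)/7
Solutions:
 g(b) = C1 + C2/b^(2/7)


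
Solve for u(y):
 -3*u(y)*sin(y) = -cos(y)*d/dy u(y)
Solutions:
 u(y) = C1/cos(y)^3


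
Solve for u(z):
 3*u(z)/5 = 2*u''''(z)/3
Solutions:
 u(z) = C1*exp(-10^(3/4)*sqrt(3)*z/10) + C2*exp(10^(3/4)*sqrt(3)*z/10) + C3*sin(10^(3/4)*sqrt(3)*z/10) + C4*cos(10^(3/4)*sqrt(3)*z/10)


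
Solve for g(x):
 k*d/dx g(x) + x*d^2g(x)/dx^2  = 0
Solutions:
 g(x) = C1 + x^(1 - re(k))*(C2*sin(log(x)*Abs(im(k))) + C3*cos(log(x)*im(k)))


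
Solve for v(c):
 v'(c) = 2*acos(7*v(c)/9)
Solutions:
 Integral(1/acos(7*_y/9), (_y, v(c))) = C1 + 2*c


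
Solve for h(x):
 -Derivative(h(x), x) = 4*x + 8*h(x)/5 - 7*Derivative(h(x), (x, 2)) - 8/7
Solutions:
 h(x) = C1*exp(x*(5 - sqrt(1145))/70) + C2*exp(x*(5 + sqrt(1145))/70) - 5*x/2 + 255/112


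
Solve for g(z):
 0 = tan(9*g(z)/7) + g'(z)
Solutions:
 g(z) = -7*asin(C1*exp(-9*z/7))/9 + 7*pi/9
 g(z) = 7*asin(C1*exp(-9*z/7))/9


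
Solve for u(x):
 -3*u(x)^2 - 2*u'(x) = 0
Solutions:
 u(x) = 2/(C1 + 3*x)


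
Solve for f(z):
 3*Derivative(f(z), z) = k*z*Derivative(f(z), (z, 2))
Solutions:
 f(z) = C1 + z^(((re(k) + 3)*re(k) + im(k)^2)/(re(k)^2 + im(k)^2))*(C2*sin(3*log(z)*Abs(im(k))/(re(k)^2 + im(k)^2)) + C3*cos(3*log(z)*im(k)/(re(k)^2 + im(k)^2)))


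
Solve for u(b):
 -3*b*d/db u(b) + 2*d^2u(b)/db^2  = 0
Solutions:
 u(b) = C1 + C2*erfi(sqrt(3)*b/2)


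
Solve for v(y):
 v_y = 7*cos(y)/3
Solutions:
 v(y) = C1 + 7*sin(y)/3


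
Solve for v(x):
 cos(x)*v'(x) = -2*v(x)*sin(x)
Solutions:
 v(x) = C1*cos(x)^2


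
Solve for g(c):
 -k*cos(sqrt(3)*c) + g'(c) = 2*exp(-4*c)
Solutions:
 g(c) = C1 + sqrt(3)*k*sin(sqrt(3)*c)/3 - exp(-4*c)/2


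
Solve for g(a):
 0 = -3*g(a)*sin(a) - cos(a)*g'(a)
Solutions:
 g(a) = C1*cos(a)^3


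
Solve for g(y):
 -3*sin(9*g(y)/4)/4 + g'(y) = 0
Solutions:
 -3*y/4 + 2*log(cos(9*g(y)/4) - 1)/9 - 2*log(cos(9*g(y)/4) + 1)/9 = C1


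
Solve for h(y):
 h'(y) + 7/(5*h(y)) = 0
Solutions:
 h(y) = -sqrt(C1 - 70*y)/5
 h(y) = sqrt(C1 - 70*y)/5


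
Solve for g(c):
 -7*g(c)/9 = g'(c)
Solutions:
 g(c) = C1*exp(-7*c/9)


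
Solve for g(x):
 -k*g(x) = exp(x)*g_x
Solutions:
 g(x) = C1*exp(k*exp(-x))


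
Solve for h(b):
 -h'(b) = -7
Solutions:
 h(b) = C1 + 7*b


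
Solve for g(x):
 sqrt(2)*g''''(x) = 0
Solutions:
 g(x) = C1 + C2*x + C3*x^2 + C4*x^3


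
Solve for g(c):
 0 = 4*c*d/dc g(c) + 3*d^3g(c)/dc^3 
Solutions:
 g(c) = C1 + Integral(C2*airyai(-6^(2/3)*c/3) + C3*airybi(-6^(2/3)*c/3), c)


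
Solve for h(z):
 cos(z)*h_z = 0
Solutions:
 h(z) = C1


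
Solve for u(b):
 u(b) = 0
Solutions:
 u(b) = 0


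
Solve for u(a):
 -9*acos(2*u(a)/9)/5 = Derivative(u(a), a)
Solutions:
 Integral(1/acos(2*_y/9), (_y, u(a))) = C1 - 9*a/5


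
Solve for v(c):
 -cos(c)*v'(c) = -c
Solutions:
 v(c) = C1 + Integral(c/cos(c), c)


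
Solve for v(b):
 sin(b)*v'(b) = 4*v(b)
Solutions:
 v(b) = C1*(cos(b)^2 - 2*cos(b) + 1)/(cos(b)^2 + 2*cos(b) + 1)


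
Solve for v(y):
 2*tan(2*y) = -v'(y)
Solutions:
 v(y) = C1 + log(cos(2*y))


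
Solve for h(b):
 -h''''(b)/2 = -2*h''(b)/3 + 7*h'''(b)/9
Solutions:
 h(b) = C1 + C2*b + C3*exp(b*(-7 + sqrt(157))/9) + C4*exp(-b*(7 + sqrt(157))/9)


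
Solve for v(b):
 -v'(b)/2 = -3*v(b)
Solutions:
 v(b) = C1*exp(6*b)


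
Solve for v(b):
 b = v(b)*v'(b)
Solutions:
 v(b) = -sqrt(C1 + b^2)
 v(b) = sqrt(C1 + b^2)


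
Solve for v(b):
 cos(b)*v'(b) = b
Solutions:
 v(b) = C1 + Integral(b/cos(b), b)


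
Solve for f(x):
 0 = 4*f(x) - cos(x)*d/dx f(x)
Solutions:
 f(x) = C1*(sin(x)^2 + 2*sin(x) + 1)/(sin(x)^2 - 2*sin(x) + 1)


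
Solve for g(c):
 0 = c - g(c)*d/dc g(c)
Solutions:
 g(c) = -sqrt(C1 + c^2)
 g(c) = sqrt(C1 + c^2)


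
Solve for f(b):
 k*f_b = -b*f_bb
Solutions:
 f(b) = C1 + b^(1 - re(k))*(C2*sin(log(b)*Abs(im(k))) + C3*cos(log(b)*im(k)))


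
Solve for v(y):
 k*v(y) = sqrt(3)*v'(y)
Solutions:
 v(y) = C1*exp(sqrt(3)*k*y/3)


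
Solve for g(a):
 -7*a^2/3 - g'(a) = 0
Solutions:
 g(a) = C1 - 7*a^3/9


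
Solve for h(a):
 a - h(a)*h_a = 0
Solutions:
 h(a) = -sqrt(C1 + a^2)
 h(a) = sqrt(C1 + a^2)


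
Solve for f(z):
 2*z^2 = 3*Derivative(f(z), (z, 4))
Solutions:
 f(z) = C1 + C2*z + C3*z^2 + C4*z^3 + z^6/540


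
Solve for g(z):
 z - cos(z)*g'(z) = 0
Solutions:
 g(z) = C1 + Integral(z/cos(z), z)


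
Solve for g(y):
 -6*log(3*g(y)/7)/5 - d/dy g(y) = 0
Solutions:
 5*Integral(1/(log(_y) - log(7) + log(3)), (_y, g(y)))/6 = C1 - y


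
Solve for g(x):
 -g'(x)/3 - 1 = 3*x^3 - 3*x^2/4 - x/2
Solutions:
 g(x) = C1 - 9*x^4/4 + 3*x^3/4 + 3*x^2/4 - 3*x


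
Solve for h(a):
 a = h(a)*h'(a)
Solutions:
 h(a) = -sqrt(C1 + a^2)
 h(a) = sqrt(C1 + a^2)


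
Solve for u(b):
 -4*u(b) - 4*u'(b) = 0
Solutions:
 u(b) = C1*exp(-b)


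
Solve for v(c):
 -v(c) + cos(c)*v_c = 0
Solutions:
 v(c) = C1*sqrt(sin(c) + 1)/sqrt(sin(c) - 1)


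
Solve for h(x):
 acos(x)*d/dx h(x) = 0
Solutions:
 h(x) = C1


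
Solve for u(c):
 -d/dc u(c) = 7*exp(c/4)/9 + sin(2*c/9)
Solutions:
 u(c) = C1 - 28*exp(c/4)/9 + 9*cos(2*c/9)/2


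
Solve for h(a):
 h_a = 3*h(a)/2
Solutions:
 h(a) = C1*exp(3*a/2)


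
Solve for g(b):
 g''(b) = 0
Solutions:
 g(b) = C1 + C2*b


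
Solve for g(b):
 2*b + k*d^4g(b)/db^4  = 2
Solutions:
 g(b) = C1 + C2*b + C3*b^2 + C4*b^3 - b^5/(60*k) + b^4/(12*k)


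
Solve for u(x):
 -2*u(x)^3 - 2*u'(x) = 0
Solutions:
 u(x) = -sqrt(2)*sqrt(-1/(C1 - x))/2
 u(x) = sqrt(2)*sqrt(-1/(C1 - x))/2


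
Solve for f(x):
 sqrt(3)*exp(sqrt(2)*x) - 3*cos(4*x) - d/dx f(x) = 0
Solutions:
 f(x) = C1 + sqrt(6)*exp(sqrt(2)*x)/2 - 3*sin(4*x)/4


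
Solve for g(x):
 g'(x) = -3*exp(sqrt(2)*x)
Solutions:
 g(x) = C1 - 3*sqrt(2)*exp(sqrt(2)*x)/2


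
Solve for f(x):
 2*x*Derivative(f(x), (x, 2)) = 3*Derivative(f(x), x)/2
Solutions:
 f(x) = C1 + C2*x^(7/4)


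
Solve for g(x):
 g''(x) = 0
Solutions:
 g(x) = C1 + C2*x


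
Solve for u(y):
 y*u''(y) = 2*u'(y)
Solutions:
 u(y) = C1 + C2*y^3


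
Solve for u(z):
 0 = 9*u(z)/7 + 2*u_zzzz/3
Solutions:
 u(z) = (C1*sin(2^(1/4)*21^(3/4)*z/14) + C2*cos(2^(1/4)*21^(3/4)*z/14))*exp(-2^(1/4)*21^(3/4)*z/14) + (C3*sin(2^(1/4)*21^(3/4)*z/14) + C4*cos(2^(1/4)*21^(3/4)*z/14))*exp(2^(1/4)*21^(3/4)*z/14)


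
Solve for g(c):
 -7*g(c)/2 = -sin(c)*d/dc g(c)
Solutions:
 g(c) = C1*(cos(c) - 1)^(7/4)/(cos(c) + 1)^(7/4)


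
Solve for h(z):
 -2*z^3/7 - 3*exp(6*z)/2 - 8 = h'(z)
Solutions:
 h(z) = C1 - z^4/14 - 8*z - exp(6*z)/4


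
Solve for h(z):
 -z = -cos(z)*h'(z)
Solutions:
 h(z) = C1 + Integral(z/cos(z), z)


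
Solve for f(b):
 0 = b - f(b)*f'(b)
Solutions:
 f(b) = -sqrt(C1 + b^2)
 f(b) = sqrt(C1 + b^2)


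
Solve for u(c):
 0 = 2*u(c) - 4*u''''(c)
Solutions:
 u(c) = C1*exp(-2^(3/4)*c/2) + C2*exp(2^(3/4)*c/2) + C3*sin(2^(3/4)*c/2) + C4*cos(2^(3/4)*c/2)


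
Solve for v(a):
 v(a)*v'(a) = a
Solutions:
 v(a) = -sqrt(C1 + a^2)
 v(a) = sqrt(C1 + a^2)


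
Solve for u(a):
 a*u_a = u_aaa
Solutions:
 u(a) = C1 + Integral(C2*airyai(a) + C3*airybi(a), a)


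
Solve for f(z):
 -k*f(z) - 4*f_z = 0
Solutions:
 f(z) = C1*exp(-k*z/4)


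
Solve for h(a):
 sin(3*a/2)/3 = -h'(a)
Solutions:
 h(a) = C1 + 2*cos(3*a/2)/9


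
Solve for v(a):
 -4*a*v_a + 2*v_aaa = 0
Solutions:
 v(a) = C1 + Integral(C2*airyai(2^(1/3)*a) + C3*airybi(2^(1/3)*a), a)


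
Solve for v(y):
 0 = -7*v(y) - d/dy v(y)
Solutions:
 v(y) = C1*exp(-7*y)


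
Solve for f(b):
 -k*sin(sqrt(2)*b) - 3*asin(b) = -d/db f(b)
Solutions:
 f(b) = C1 + 3*b*asin(b) - sqrt(2)*k*cos(sqrt(2)*b)/2 + 3*sqrt(1 - b^2)


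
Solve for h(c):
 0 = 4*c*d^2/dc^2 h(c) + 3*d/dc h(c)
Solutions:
 h(c) = C1 + C2*c^(1/4)


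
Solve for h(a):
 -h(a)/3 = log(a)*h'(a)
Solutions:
 h(a) = C1*exp(-li(a)/3)


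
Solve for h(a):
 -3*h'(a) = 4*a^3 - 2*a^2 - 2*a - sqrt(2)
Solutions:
 h(a) = C1 - a^4/3 + 2*a^3/9 + a^2/3 + sqrt(2)*a/3


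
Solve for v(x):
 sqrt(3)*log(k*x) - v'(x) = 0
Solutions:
 v(x) = C1 + sqrt(3)*x*log(k*x) - sqrt(3)*x


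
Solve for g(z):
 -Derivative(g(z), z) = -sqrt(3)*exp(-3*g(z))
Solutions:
 g(z) = log(C1 + 3*sqrt(3)*z)/3
 g(z) = log((-3^(1/3) - 3^(5/6)*I)*(C1 + sqrt(3)*z)^(1/3)/2)
 g(z) = log((-3^(1/3) + 3^(5/6)*I)*(C1 + sqrt(3)*z)^(1/3)/2)


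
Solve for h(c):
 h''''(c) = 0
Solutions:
 h(c) = C1 + C2*c + C3*c^2 + C4*c^3


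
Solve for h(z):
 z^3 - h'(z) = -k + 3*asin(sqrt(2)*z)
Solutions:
 h(z) = C1 + k*z + z^4/4 - 3*z*asin(sqrt(2)*z) - 3*sqrt(2)*sqrt(1 - 2*z^2)/2


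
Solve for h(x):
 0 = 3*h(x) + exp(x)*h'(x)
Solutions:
 h(x) = C1*exp(3*exp(-x))


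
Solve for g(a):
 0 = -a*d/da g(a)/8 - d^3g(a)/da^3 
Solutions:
 g(a) = C1 + Integral(C2*airyai(-a/2) + C3*airybi(-a/2), a)


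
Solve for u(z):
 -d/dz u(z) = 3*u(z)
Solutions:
 u(z) = C1*exp(-3*z)


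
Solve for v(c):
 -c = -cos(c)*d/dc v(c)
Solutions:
 v(c) = C1 + Integral(c/cos(c), c)


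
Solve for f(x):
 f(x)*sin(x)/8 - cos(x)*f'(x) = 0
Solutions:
 f(x) = C1/cos(x)^(1/8)


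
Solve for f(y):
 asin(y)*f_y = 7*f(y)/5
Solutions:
 f(y) = C1*exp(7*Integral(1/asin(y), y)/5)


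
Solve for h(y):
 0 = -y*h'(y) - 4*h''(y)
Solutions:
 h(y) = C1 + C2*erf(sqrt(2)*y/4)


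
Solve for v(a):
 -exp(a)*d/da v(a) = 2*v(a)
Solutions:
 v(a) = C1*exp(2*exp(-a))


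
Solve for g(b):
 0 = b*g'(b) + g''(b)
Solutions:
 g(b) = C1 + C2*erf(sqrt(2)*b/2)


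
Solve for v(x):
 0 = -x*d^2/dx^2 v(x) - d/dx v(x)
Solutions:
 v(x) = C1 + C2*log(x)


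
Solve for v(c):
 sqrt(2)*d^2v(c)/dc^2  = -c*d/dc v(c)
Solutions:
 v(c) = C1 + C2*erf(2^(1/4)*c/2)


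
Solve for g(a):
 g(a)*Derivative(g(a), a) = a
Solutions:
 g(a) = -sqrt(C1 + a^2)
 g(a) = sqrt(C1 + a^2)


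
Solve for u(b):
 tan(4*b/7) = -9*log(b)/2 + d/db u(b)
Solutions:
 u(b) = C1 + 9*b*log(b)/2 - 9*b/2 - 7*log(cos(4*b/7))/4


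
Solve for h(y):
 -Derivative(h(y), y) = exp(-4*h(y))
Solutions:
 h(y) = log(-I*(C1 - 4*y)^(1/4))
 h(y) = log(I*(C1 - 4*y)^(1/4))
 h(y) = log(-(C1 - 4*y)^(1/4))
 h(y) = log(C1 - 4*y)/4


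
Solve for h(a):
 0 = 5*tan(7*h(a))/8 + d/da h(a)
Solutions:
 h(a) = -asin(C1*exp(-35*a/8))/7 + pi/7
 h(a) = asin(C1*exp(-35*a/8))/7


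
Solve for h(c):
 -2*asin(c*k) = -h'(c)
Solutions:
 h(c) = C1 + 2*Piecewise((c*asin(c*k) + sqrt(-c^2*k^2 + 1)/k, Ne(k, 0)), (0, True))


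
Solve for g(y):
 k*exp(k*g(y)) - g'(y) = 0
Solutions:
 g(y) = Piecewise((log(-1/(C1*k + k^2*y))/k, Ne(k, 0)), (nan, True))
 g(y) = Piecewise((C1 + k*y, Eq(k, 0)), (nan, True))


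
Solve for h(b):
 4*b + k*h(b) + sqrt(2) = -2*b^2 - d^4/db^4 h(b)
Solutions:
 h(b) = C1*exp(-b*(-k)^(1/4)) + C2*exp(b*(-k)^(1/4)) + C3*exp(-I*b*(-k)^(1/4)) + C4*exp(I*b*(-k)^(1/4)) - 2*b^2/k - 4*b/k - sqrt(2)/k


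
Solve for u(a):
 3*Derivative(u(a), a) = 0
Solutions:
 u(a) = C1


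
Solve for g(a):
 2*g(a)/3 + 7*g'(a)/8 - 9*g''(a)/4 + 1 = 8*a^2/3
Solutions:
 g(a) = C1*exp(a*(7 - sqrt(433))/36) + C2*exp(a*(7 + sqrt(433))/36) + 4*a^2 - 21*a/2 + 1257/32


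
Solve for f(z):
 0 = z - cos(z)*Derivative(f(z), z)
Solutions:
 f(z) = C1 + Integral(z/cos(z), z)


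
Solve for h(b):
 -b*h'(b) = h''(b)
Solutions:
 h(b) = C1 + C2*erf(sqrt(2)*b/2)


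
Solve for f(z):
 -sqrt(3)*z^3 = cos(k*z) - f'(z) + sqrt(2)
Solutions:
 f(z) = C1 + sqrt(3)*z^4/4 + sqrt(2)*z + sin(k*z)/k


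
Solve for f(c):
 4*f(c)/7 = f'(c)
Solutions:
 f(c) = C1*exp(4*c/7)


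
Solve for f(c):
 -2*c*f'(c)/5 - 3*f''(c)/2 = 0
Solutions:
 f(c) = C1 + C2*erf(sqrt(30)*c/15)


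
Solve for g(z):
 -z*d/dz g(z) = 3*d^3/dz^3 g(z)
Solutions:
 g(z) = C1 + Integral(C2*airyai(-3^(2/3)*z/3) + C3*airybi(-3^(2/3)*z/3), z)


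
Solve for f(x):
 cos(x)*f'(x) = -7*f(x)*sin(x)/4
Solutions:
 f(x) = C1*cos(x)^(7/4)


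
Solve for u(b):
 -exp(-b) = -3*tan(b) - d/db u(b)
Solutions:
 u(b) = C1 - 3*log(tan(b)^2 + 1)/2 - exp(-b)


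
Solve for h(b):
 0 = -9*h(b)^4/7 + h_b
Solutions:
 h(b) = 7^(1/3)*(-1/(C1 + 27*b))^(1/3)
 h(b) = 7^(1/3)*(-1/(C1 + 9*b))^(1/3)*(-3^(2/3) - 3*3^(1/6)*I)/6
 h(b) = 7^(1/3)*(-1/(C1 + 9*b))^(1/3)*(-3^(2/3) + 3*3^(1/6)*I)/6


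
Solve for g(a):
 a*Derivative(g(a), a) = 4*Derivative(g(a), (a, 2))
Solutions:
 g(a) = C1 + C2*erfi(sqrt(2)*a/4)


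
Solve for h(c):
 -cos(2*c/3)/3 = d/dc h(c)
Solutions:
 h(c) = C1 - sin(2*c/3)/2


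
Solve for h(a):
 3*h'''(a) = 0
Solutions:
 h(a) = C1 + C2*a + C3*a^2


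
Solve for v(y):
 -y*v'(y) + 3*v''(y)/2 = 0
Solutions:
 v(y) = C1 + C2*erfi(sqrt(3)*y/3)


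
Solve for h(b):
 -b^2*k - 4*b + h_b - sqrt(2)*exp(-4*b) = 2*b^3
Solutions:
 h(b) = C1 + b^4/2 + b^3*k/3 + 2*b^2 - sqrt(2)*exp(-4*b)/4


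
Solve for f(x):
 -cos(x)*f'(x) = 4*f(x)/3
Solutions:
 f(x) = C1*(sin(x) - 1)^(2/3)/(sin(x) + 1)^(2/3)


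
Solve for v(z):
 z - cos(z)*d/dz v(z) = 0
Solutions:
 v(z) = C1 + Integral(z/cos(z), z)


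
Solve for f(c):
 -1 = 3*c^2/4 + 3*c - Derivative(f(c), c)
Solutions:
 f(c) = C1 + c^3/4 + 3*c^2/2 + c


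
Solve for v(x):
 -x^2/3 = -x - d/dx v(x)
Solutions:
 v(x) = C1 + x^3/9 - x^2/2


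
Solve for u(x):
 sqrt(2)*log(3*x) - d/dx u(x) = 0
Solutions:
 u(x) = C1 + sqrt(2)*x*log(x) - sqrt(2)*x + sqrt(2)*x*log(3)


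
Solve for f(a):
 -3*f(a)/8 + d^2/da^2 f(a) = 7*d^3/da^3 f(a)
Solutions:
 f(a) = C1*exp(a*(8*2^(1/3)/(63*sqrt(3937) + 3953)^(1/3) + 8 + 2^(2/3)*(63*sqrt(3937) + 3953)^(1/3))/168)*sin(2^(1/3)*sqrt(3)*a*(-2^(1/3)*(63*sqrt(3937) + 3953)^(1/3) + 8/(63*sqrt(3937) + 3953)^(1/3))/168) + C2*exp(a*(8*2^(1/3)/(63*sqrt(3937) + 3953)^(1/3) + 8 + 2^(2/3)*(63*sqrt(3937) + 3953)^(1/3))/168)*cos(2^(1/3)*sqrt(3)*a*(-2^(1/3)*(63*sqrt(3937) + 3953)^(1/3) + 8/(63*sqrt(3937) + 3953)^(1/3))/168) + C3*exp(a*(-2^(2/3)*(63*sqrt(3937) + 3953)^(1/3) - 8*2^(1/3)/(63*sqrt(3937) + 3953)^(1/3) + 4)/84)


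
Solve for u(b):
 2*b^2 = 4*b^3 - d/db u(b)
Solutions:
 u(b) = C1 + b^4 - 2*b^3/3


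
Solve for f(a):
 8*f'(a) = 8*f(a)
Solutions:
 f(a) = C1*exp(a)


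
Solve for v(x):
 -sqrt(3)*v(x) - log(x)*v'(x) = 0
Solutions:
 v(x) = C1*exp(-sqrt(3)*li(x))


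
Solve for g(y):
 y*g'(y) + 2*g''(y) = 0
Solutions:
 g(y) = C1 + C2*erf(y/2)


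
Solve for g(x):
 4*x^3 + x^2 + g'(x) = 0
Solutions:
 g(x) = C1 - x^4 - x^3/3


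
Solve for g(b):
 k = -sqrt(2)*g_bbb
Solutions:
 g(b) = C1 + C2*b + C3*b^2 - sqrt(2)*b^3*k/12


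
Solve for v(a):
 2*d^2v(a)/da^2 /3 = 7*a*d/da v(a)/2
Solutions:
 v(a) = C1 + C2*erfi(sqrt(42)*a/4)


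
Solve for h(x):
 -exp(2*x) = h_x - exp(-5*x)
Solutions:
 h(x) = C1 - exp(2*x)/2 - exp(-5*x)/5


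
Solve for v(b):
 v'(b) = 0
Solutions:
 v(b) = C1


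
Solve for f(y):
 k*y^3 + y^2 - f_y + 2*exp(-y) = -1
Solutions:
 f(y) = C1 + k*y^4/4 + y^3/3 + y - 2*exp(-y)


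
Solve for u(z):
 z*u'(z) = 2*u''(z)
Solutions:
 u(z) = C1 + C2*erfi(z/2)


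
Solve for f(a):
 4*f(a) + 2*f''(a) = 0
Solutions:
 f(a) = C1*sin(sqrt(2)*a) + C2*cos(sqrt(2)*a)


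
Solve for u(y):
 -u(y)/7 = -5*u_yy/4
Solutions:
 u(y) = C1*exp(-2*sqrt(35)*y/35) + C2*exp(2*sqrt(35)*y/35)


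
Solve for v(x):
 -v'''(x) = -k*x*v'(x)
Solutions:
 v(x) = C1 + Integral(C2*airyai(k^(1/3)*x) + C3*airybi(k^(1/3)*x), x)


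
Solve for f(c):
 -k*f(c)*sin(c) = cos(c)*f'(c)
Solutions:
 f(c) = C1*exp(k*log(cos(c)))


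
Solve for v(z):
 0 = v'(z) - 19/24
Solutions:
 v(z) = C1 + 19*z/24


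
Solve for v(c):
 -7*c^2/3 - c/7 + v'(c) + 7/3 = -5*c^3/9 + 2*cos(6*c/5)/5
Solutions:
 v(c) = C1 - 5*c^4/36 + 7*c^3/9 + c^2/14 - 7*c/3 + sin(6*c/5)/3


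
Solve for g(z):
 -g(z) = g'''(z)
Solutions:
 g(z) = C3*exp(-z) + (C1*sin(sqrt(3)*z/2) + C2*cos(sqrt(3)*z/2))*exp(z/2)


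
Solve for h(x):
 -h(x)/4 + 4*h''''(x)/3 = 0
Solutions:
 h(x) = C1*exp(-3^(1/4)*x/2) + C2*exp(3^(1/4)*x/2) + C3*sin(3^(1/4)*x/2) + C4*cos(3^(1/4)*x/2)


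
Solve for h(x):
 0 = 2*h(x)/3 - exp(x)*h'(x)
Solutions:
 h(x) = C1*exp(-2*exp(-x)/3)


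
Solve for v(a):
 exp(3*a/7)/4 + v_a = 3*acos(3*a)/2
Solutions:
 v(a) = C1 + 3*a*acos(3*a)/2 - sqrt(1 - 9*a^2)/2 - 7*exp(3*a/7)/12


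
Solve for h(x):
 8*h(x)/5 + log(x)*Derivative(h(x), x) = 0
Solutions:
 h(x) = C1*exp(-8*li(x)/5)


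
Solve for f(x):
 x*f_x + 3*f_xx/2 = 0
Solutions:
 f(x) = C1 + C2*erf(sqrt(3)*x/3)


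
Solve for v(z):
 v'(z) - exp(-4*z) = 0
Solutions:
 v(z) = C1 - exp(-4*z)/4


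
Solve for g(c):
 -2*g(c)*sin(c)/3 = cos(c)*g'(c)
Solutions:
 g(c) = C1*cos(c)^(2/3)


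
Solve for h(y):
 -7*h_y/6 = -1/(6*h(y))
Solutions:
 h(y) = -sqrt(C1 + 14*y)/7
 h(y) = sqrt(C1 + 14*y)/7


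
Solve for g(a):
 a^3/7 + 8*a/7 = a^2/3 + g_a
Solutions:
 g(a) = C1 + a^4/28 - a^3/9 + 4*a^2/7


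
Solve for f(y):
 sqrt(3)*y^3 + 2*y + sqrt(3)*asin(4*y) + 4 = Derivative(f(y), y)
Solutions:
 f(y) = C1 + sqrt(3)*y^4/4 + y^2 + 4*y + sqrt(3)*(y*asin(4*y) + sqrt(1 - 16*y^2)/4)


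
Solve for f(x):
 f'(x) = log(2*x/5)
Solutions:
 f(x) = C1 + x*log(x) - x + x*log(2/5)


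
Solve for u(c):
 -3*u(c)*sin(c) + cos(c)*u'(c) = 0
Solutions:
 u(c) = C1/cos(c)^3


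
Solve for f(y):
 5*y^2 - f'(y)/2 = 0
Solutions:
 f(y) = C1 + 10*y^3/3


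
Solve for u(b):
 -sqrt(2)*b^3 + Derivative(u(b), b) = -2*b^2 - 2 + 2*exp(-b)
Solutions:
 u(b) = C1 + sqrt(2)*b^4/4 - 2*b^3/3 - 2*b - 2*exp(-b)


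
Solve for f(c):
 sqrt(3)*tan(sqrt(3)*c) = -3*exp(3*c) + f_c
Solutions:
 f(c) = C1 + exp(3*c) - log(cos(sqrt(3)*c))


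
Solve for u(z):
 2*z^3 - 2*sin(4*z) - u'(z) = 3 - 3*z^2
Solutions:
 u(z) = C1 + z^4/2 + z^3 - 3*z + cos(4*z)/2


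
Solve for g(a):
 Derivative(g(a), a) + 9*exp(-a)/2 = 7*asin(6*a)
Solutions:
 g(a) = C1 + 7*a*asin(6*a) + 7*sqrt(1 - 36*a^2)/6 + 9*exp(-a)/2


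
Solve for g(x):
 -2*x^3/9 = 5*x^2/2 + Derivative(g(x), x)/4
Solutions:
 g(x) = C1 - 2*x^4/9 - 10*x^3/3


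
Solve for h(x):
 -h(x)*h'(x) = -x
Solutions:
 h(x) = -sqrt(C1 + x^2)
 h(x) = sqrt(C1 + x^2)


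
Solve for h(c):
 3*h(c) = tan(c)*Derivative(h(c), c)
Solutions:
 h(c) = C1*sin(c)^3


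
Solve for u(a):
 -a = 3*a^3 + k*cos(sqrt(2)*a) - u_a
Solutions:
 u(a) = C1 + 3*a^4/4 + a^2/2 + sqrt(2)*k*sin(sqrt(2)*a)/2


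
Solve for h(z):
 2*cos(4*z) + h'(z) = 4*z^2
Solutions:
 h(z) = C1 + 4*z^3/3 - sin(4*z)/2


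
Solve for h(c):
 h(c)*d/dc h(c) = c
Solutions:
 h(c) = -sqrt(C1 + c^2)
 h(c) = sqrt(C1 + c^2)


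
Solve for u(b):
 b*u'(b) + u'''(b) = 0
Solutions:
 u(b) = C1 + Integral(C2*airyai(-b) + C3*airybi(-b), b)


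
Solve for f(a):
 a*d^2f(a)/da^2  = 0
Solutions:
 f(a) = C1 + C2*a


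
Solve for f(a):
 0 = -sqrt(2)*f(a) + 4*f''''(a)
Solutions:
 f(a) = C1*exp(-2^(5/8)*a/2) + C2*exp(2^(5/8)*a/2) + C3*sin(2^(5/8)*a/2) + C4*cos(2^(5/8)*a/2)


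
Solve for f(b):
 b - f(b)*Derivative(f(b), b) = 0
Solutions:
 f(b) = -sqrt(C1 + b^2)
 f(b) = sqrt(C1 + b^2)


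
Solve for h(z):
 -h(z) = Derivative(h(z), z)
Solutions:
 h(z) = C1*exp(-z)


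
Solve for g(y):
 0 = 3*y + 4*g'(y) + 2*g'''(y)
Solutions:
 g(y) = C1 + C2*sin(sqrt(2)*y) + C3*cos(sqrt(2)*y) - 3*y^2/8


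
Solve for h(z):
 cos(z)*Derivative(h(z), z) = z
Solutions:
 h(z) = C1 + Integral(z/cos(z), z)


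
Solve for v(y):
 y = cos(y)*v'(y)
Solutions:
 v(y) = C1 + Integral(y/cos(y), y)


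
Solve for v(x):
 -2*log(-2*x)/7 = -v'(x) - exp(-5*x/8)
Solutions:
 v(x) = C1 + 2*x*log(-x)/7 + 2*x*(-1 + log(2))/7 + 8*exp(-5*x/8)/5


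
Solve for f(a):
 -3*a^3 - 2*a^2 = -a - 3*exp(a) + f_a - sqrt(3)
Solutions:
 f(a) = C1 - 3*a^4/4 - 2*a^3/3 + a^2/2 + sqrt(3)*a + 3*exp(a)


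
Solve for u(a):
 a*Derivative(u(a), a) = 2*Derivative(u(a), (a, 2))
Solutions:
 u(a) = C1 + C2*erfi(a/2)


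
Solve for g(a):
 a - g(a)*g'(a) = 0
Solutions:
 g(a) = -sqrt(C1 + a^2)
 g(a) = sqrt(C1 + a^2)


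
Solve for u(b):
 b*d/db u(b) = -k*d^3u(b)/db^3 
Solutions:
 u(b) = C1 + Integral(C2*airyai(b*(-1/k)^(1/3)) + C3*airybi(b*(-1/k)^(1/3)), b)


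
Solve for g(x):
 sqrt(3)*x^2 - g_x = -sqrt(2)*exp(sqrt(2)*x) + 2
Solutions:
 g(x) = C1 + sqrt(3)*x^3/3 - 2*x + exp(sqrt(2)*x)


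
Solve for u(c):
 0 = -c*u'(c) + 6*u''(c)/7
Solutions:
 u(c) = C1 + C2*erfi(sqrt(21)*c/6)


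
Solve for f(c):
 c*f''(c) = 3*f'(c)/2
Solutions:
 f(c) = C1 + C2*c^(5/2)


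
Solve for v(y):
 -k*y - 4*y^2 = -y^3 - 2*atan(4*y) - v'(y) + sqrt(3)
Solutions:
 v(y) = C1 + k*y^2/2 - y^4/4 + 4*y^3/3 - 2*y*atan(4*y) + sqrt(3)*y + log(16*y^2 + 1)/4


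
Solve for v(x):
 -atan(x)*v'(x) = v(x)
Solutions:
 v(x) = C1*exp(-Integral(1/atan(x), x))


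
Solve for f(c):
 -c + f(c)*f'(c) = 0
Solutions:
 f(c) = -sqrt(C1 + c^2)
 f(c) = sqrt(C1 + c^2)


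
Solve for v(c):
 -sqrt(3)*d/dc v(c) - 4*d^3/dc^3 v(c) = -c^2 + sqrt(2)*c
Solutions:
 v(c) = C1 + C2*sin(3^(1/4)*c/2) + C3*cos(3^(1/4)*c/2) + sqrt(3)*c^3/9 - sqrt(6)*c^2/6 - 8*c/3


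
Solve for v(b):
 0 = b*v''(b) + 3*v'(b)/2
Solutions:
 v(b) = C1 + C2/sqrt(b)


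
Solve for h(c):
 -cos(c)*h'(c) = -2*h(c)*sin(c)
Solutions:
 h(c) = C1/cos(c)^2


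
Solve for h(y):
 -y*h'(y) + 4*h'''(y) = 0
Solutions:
 h(y) = C1 + Integral(C2*airyai(2^(1/3)*y/2) + C3*airybi(2^(1/3)*y/2), y)


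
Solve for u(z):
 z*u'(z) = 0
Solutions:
 u(z) = C1


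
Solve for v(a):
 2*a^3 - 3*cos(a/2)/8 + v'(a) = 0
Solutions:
 v(a) = C1 - a^4/2 + 3*sin(a/2)/4


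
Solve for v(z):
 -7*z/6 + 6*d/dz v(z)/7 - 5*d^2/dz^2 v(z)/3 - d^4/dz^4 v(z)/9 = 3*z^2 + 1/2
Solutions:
 v(z) = C1 + C2*exp(7^(1/3)*z*(-7^(1/3)*(27 + sqrt(6854))^(1/3) + 35/(27 + sqrt(6854))^(1/3))/14)*sin(sqrt(3)*7^(1/3)*z*(35/(27 + sqrt(6854))^(1/3) + 7^(1/3)*(27 + sqrt(6854))^(1/3))/14) + C3*exp(7^(1/3)*z*(-7^(1/3)*(27 + sqrt(6854))^(1/3) + 35/(27 + sqrt(6854))^(1/3))/14)*cos(sqrt(3)*7^(1/3)*z*(35/(27 + sqrt(6854))^(1/3) + 7^(1/3)*(27 + sqrt(6854))^(1/3))/14) + C4*exp(7^(1/3)*z*(-5/(27 + sqrt(6854))^(1/3) + 7^(1/3)*(27 + sqrt(6854))^(1/3)/7)) + 7*z^3/6 + 539*z^2/72 + 19243*z/648


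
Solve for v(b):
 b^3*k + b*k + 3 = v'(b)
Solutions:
 v(b) = C1 + b^4*k/4 + b^2*k/2 + 3*b


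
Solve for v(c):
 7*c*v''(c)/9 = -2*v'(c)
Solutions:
 v(c) = C1 + C2/c^(11/7)


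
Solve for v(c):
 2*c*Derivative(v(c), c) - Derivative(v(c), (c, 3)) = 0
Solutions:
 v(c) = C1 + Integral(C2*airyai(2^(1/3)*c) + C3*airybi(2^(1/3)*c), c)


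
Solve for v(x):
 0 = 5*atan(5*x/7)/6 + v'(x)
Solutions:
 v(x) = C1 - 5*x*atan(5*x/7)/6 + 7*log(25*x^2 + 49)/12


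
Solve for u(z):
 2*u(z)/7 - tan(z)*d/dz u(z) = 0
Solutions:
 u(z) = C1*sin(z)^(2/7)


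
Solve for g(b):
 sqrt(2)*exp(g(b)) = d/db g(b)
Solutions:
 g(b) = log(-1/(C1 + sqrt(2)*b))


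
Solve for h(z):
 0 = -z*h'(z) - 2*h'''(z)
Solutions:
 h(z) = C1 + Integral(C2*airyai(-2^(2/3)*z/2) + C3*airybi(-2^(2/3)*z/2), z)


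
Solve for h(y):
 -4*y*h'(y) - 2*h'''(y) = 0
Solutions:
 h(y) = C1 + Integral(C2*airyai(-2^(1/3)*y) + C3*airybi(-2^(1/3)*y), y)


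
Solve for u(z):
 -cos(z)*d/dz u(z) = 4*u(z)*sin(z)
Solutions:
 u(z) = C1*cos(z)^4


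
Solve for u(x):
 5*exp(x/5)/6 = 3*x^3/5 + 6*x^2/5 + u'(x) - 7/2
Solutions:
 u(x) = C1 - 3*x^4/20 - 2*x^3/5 + 7*x/2 + 25*exp(x/5)/6


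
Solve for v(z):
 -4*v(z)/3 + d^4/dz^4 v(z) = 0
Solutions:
 v(z) = C1*exp(-sqrt(2)*3^(3/4)*z/3) + C2*exp(sqrt(2)*3^(3/4)*z/3) + C3*sin(sqrt(2)*3^(3/4)*z/3) + C4*cos(sqrt(2)*3^(3/4)*z/3)


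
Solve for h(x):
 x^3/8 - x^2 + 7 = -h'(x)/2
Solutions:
 h(x) = C1 - x^4/16 + 2*x^3/3 - 14*x


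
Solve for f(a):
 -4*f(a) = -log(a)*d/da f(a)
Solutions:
 f(a) = C1*exp(4*li(a))


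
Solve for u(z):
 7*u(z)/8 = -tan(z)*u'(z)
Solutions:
 u(z) = C1/sin(z)^(7/8)


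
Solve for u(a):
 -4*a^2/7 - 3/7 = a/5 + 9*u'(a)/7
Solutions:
 u(a) = C1 - 4*a^3/27 - 7*a^2/90 - a/3


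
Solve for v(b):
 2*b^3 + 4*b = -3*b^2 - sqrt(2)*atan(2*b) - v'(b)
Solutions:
 v(b) = C1 - b^4/2 - b^3 - 2*b^2 - sqrt(2)*(b*atan(2*b) - log(4*b^2 + 1)/4)


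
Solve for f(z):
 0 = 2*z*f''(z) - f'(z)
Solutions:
 f(z) = C1 + C2*z^(3/2)


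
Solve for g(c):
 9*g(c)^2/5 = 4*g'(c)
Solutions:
 g(c) = -20/(C1 + 9*c)


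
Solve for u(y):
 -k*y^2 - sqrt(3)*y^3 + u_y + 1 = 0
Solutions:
 u(y) = C1 + k*y^3/3 + sqrt(3)*y^4/4 - y


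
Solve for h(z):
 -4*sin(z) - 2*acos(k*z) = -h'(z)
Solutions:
 h(z) = C1 + 2*Piecewise((z*acos(k*z) - sqrt(-k^2*z^2 + 1)/k, Ne(k, 0)), (pi*z/2, True)) - 4*cos(z)


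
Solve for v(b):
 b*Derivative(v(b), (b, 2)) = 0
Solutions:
 v(b) = C1 + C2*b


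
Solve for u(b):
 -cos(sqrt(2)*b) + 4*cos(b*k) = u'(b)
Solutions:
 u(b) = C1 - sqrt(2)*sin(sqrt(2)*b)/2 + 4*sin(b*k)/k


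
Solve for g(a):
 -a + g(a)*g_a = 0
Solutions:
 g(a) = -sqrt(C1 + a^2)
 g(a) = sqrt(C1 + a^2)


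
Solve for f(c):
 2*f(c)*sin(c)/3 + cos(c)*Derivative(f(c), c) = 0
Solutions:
 f(c) = C1*cos(c)^(2/3)


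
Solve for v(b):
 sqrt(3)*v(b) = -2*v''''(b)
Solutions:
 v(b) = (C1*sin(2^(1/4)*3^(1/8)*b/2) + C2*cos(2^(1/4)*3^(1/8)*b/2))*exp(-2^(1/4)*3^(1/8)*b/2) + (C3*sin(2^(1/4)*3^(1/8)*b/2) + C4*cos(2^(1/4)*3^(1/8)*b/2))*exp(2^(1/4)*3^(1/8)*b/2)


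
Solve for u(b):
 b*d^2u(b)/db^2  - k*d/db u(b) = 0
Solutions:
 u(b) = C1 + b^(re(k) + 1)*(C2*sin(log(b)*Abs(im(k))) + C3*cos(log(b)*im(k)))


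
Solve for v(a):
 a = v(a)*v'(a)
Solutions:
 v(a) = -sqrt(C1 + a^2)
 v(a) = sqrt(C1 + a^2)


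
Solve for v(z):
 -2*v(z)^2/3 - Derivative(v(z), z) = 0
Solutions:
 v(z) = 3/(C1 + 2*z)


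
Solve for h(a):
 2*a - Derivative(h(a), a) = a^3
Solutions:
 h(a) = C1 - a^4/4 + a^2


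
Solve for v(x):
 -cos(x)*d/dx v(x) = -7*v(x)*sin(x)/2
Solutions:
 v(x) = C1/cos(x)^(7/2)


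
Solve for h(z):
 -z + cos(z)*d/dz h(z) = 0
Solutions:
 h(z) = C1 + Integral(z/cos(z), z)


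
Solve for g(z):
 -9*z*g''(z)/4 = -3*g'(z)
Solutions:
 g(z) = C1 + C2*z^(7/3)


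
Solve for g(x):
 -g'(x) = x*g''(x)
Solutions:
 g(x) = C1 + C2*log(x)


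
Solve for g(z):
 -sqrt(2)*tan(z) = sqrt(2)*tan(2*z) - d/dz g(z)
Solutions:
 g(z) = C1 - sqrt(2)*log(cos(z)) - sqrt(2)*log(cos(2*z))/2


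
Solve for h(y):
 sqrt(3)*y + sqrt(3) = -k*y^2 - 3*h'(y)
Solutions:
 h(y) = C1 - k*y^3/9 - sqrt(3)*y^2/6 - sqrt(3)*y/3


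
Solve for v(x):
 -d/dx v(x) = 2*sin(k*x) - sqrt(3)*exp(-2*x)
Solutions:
 v(x) = C1 - sqrt(3)*exp(-2*x)/2 + 2*cos(k*x)/k


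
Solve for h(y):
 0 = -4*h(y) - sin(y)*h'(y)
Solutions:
 h(y) = C1*(cos(y)^2 + 2*cos(y) + 1)/(cos(y)^2 - 2*cos(y) + 1)


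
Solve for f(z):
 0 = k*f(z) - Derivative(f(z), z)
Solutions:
 f(z) = C1*exp(k*z)


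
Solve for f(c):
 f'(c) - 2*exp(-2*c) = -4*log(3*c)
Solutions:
 f(c) = C1 - 4*c*log(c) + 4*c*(1 - log(3)) - exp(-2*c)


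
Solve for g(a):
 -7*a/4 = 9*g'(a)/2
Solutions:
 g(a) = C1 - 7*a^2/36


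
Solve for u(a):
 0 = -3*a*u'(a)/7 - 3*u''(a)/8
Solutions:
 u(a) = C1 + C2*erf(2*sqrt(7)*a/7)


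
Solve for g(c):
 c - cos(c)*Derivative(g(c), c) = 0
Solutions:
 g(c) = C1 + Integral(c/cos(c), c)


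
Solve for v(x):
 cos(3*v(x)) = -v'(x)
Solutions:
 v(x) = -asin((C1 + exp(6*x))/(C1 - exp(6*x)))/3 + pi/3
 v(x) = asin((C1 + exp(6*x))/(C1 - exp(6*x)))/3


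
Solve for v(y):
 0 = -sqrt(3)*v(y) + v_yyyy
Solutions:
 v(y) = C1*exp(-3^(1/8)*y) + C2*exp(3^(1/8)*y) + C3*sin(3^(1/8)*y) + C4*cos(3^(1/8)*y)


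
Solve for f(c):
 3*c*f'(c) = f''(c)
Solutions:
 f(c) = C1 + C2*erfi(sqrt(6)*c/2)


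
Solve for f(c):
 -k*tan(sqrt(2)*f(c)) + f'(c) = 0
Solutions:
 f(c) = sqrt(2)*(pi - asin(C1*exp(sqrt(2)*c*k)))/2
 f(c) = sqrt(2)*asin(C1*exp(sqrt(2)*c*k))/2


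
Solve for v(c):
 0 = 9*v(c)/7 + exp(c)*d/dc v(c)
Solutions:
 v(c) = C1*exp(9*exp(-c)/7)


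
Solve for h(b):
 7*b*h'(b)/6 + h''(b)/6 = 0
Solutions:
 h(b) = C1 + C2*erf(sqrt(14)*b/2)


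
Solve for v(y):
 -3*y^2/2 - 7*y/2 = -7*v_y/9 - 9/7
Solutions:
 v(y) = C1 + 9*y^3/14 + 9*y^2/4 - 81*y/49


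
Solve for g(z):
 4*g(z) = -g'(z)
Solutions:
 g(z) = C1*exp(-4*z)


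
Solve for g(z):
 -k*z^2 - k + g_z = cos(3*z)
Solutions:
 g(z) = C1 + k*z^3/3 + k*z + sin(3*z)/3


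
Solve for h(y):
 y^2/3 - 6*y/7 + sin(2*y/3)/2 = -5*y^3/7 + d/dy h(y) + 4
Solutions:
 h(y) = C1 + 5*y^4/28 + y^3/9 - 3*y^2/7 - 4*y - 3*cos(2*y/3)/4


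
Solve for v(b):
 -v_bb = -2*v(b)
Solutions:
 v(b) = C1*exp(-sqrt(2)*b) + C2*exp(sqrt(2)*b)


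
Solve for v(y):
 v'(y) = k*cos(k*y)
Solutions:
 v(y) = C1 + sin(k*y)


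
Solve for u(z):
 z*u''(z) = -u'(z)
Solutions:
 u(z) = C1 + C2*log(z)


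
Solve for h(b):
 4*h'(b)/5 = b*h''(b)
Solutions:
 h(b) = C1 + C2*b^(9/5)


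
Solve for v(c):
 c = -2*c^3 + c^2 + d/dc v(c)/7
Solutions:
 v(c) = C1 + 7*c^4/2 - 7*c^3/3 + 7*c^2/2


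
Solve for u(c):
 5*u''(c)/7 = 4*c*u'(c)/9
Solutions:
 u(c) = C1 + C2*erfi(sqrt(70)*c/15)


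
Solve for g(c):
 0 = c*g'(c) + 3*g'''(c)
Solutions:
 g(c) = C1 + Integral(C2*airyai(-3^(2/3)*c/3) + C3*airybi(-3^(2/3)*c/3), c)


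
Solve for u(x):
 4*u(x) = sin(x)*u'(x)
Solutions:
 u(x) = C1*(cos(x)^2 - 2*cos(x) + 1)/(cos(x)^2 + 2*cos(x) + 1)


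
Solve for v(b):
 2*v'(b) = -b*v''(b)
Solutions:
 v(b) = C1 + C2/b


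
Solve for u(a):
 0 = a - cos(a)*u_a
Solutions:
 u(a) = C1 + Integral(a/cos(a), a)


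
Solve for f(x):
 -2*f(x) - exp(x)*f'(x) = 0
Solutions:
 f(x) = C1*exp(2*exp(-x))


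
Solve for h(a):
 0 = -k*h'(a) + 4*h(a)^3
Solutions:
 h(a) = -sqrt(2)*sqrt(-k/(C1*k + 4*a))/2
 h(a) = sqrt(2)*sqrt(-k/(C1*k + 4*a))/2


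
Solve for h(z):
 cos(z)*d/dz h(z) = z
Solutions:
 h(z) = C1 + Integral(z/cos(z), z)


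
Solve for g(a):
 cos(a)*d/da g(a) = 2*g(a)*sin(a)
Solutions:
 g(a) = C1/cos(a)^2


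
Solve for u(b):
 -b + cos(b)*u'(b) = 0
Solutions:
 u(b) = C1 + Integral(b/cos(b), b)


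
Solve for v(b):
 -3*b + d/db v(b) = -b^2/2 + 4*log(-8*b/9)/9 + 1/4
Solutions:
 v(b) = C1 - b^3/6 + 3*b^2/2 + 4*b*log(-b)/9 + b*(-32*log(3) - 7 + 48*log(2))/36


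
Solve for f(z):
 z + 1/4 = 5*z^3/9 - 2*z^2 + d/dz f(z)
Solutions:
 f(z) = C1 - 5*z^4/36 + 2*z^3/3 + z^2/2 + z/4


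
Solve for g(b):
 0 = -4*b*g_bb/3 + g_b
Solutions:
 g(b) = C1 + C2*b^(7/4)


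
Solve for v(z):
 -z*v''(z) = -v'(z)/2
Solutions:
 v(z) = C1 + C2*z^(3/2)


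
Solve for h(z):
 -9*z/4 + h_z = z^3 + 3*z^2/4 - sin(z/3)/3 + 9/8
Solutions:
 h(z) = C1 + z^4/4 + z^3/4 + 9*z^2/8 + 9*z/8 + cos(z/3)


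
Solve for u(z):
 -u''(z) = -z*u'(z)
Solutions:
 u(z) = C1 + C2*erfi(sqrt(2)*z/2)


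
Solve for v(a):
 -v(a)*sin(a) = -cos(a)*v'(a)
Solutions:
 v(a) = C1/cos(a)


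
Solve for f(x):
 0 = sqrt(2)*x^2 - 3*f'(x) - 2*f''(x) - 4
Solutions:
 f(x) = C1 + C2*exp(-3*x/2) + sqrt(2)*x^3/9 - 2*sqrt(2)*x^2/9 - 4*x/3 + 8*sqrt(2)*x/27


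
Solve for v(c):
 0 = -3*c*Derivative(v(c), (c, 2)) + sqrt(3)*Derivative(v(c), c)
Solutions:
 v(c) = C1 + C2*c^(sqrt(3)/3 + 1)


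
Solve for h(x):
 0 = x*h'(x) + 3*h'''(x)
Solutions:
 h(x) = C1 + Integral(C2*airyai(-3^(2/3)*x/3) + C3*airybi(-3^(2/3)*x/3), x)


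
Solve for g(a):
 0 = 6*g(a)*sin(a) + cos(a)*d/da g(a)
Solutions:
 g(a) = C1*cos(a)^6


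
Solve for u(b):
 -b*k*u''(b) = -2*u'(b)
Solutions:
 u(b) = C1 + b^(((re(k) + 2)*re(k) + im(k)^2)/(re(k)^2 + im(k)^2))*(C2*sin(2*log(b)*Abs(im(k))/(re(k)^2 + im(k)^2)) + C3*cos(2*log(b)*im(k)/(re(k)^2 + im(k)^2)))


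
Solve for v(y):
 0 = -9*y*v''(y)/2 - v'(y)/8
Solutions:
 v(y) = C1 + C2*y^(35/36)


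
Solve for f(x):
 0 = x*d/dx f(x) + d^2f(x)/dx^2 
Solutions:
 f(x) = C1 + C2*erf(sqrt(2)*x/2)


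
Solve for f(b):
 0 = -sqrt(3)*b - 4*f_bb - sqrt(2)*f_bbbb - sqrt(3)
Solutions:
 f(b) = C1 + C2*b + C3*sin(2^(3/4)*b) + C4*cos(2^(3/4)*b) - sqrt(3)*b^3/24 - sqrt(3)*b^2/8


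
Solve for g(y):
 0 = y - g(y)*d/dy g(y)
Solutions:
 g(y) = -sqrt(C1 + y^2)
 g(y) = sqrt(C1 + y^2)


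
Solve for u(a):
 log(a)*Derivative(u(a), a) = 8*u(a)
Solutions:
 u(a) = C1*exp(8*li(a))


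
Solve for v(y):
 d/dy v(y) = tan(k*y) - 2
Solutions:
 v(y) = C1 - 2*y + Piecewise((-log(cos(k*y))/k, Ne(k, 0)), (0, True))


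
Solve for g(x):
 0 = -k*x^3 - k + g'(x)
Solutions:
 g(x) = C1 + k*x^4/4 + k*x


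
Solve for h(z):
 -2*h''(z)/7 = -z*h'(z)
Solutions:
 h(z) = C1 + C2*erfi(sqrt(7)*z/2)


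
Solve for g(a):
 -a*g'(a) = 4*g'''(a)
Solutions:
 g(a) = C1 + Integral(C2*airyai(-2^(1/3)*a/2) + C3*airybi(-2^(1/3)*a/2), a)


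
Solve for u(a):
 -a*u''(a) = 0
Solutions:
 u(a) = C1 + C2*a


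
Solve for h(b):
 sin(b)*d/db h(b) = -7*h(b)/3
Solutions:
 h(b) = C1*(cos(b) + 1)^(7/6)/(cos(b) - 1)^(7/6)


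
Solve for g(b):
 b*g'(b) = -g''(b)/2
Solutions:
 g(b) = C1 + C2*erf(b)


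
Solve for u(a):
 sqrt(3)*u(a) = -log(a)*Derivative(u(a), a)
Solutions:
 u(a) = C1*exp(-sqrt(3)*li(a))


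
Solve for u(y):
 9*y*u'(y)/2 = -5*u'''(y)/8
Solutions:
 u(y) = C1 + Integral(C2*airyai(-30^(2/3)*y/5) + C3*airybi(-30^(2/3)*y/5), y)


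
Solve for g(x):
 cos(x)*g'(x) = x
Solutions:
 g(x) = C1 + Integral(x/cos(x), x)


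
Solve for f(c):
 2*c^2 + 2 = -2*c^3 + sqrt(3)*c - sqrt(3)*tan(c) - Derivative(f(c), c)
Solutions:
 f(c) = C1 - c^4/2 - 2*c^3/3 + sqrt(3)*c^2/2 - 2*c + sqrt(3)*log(cos(c))


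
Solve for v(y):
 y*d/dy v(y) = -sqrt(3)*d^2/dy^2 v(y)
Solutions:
 v(y) = C1 + C2*erf(sqrt(2)*3^(3/4)*y/6)


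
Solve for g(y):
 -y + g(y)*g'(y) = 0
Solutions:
 g(y) = -sqrt(C1 + y^2)
 g(y) = sqrt(C1 + y^2)


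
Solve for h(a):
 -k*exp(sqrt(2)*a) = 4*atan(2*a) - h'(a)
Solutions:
 h(a) = C1 + 4*a*atan(2*a) + sqrt(2)*k*exp(sqrt(2)*a)/2 - log(4*a^2 + 1)


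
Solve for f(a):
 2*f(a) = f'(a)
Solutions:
 f(a) = C1*exp(2*a)


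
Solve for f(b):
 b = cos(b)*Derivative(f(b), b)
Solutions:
 f(b) = C1 + Integral(b/cos(b), b)


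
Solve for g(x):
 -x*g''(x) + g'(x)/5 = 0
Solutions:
 g(x) = C1 + C2*x^(6/5)


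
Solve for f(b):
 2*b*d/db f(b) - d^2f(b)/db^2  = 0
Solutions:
 f(b) = C1 + C2*erfi(b)


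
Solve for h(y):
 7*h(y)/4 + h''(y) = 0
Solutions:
 h(y) = C1*sin(sqrt(7)*y/2) + C2*cos(sqrt(7)*y/2)


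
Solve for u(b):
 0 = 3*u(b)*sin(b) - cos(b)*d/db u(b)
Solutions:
 u(b) = C1/cos(b)^3


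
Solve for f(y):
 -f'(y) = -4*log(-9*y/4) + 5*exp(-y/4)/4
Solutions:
 f(y) = C1 + 4*y*log(-y) + 4*y*(-2*log(2) - 1 + 2*log(3)) + 5*exp(-y/4)


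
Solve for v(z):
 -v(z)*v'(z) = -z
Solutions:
 v(z) = -sqrt(C1 + z^2)
 v(z) = sqrt(C1 + z^2)


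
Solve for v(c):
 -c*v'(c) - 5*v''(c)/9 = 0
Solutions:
 v(c) = C1 + C2*erf(3*sqrt(10)*c/10)


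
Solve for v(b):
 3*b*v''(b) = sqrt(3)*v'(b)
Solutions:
 v(b) = C1 + C2*b^(sqrt(3)/3 + 1)


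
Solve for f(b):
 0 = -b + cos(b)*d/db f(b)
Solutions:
 f(b) = C1 + Integral(b/cos(b), b)


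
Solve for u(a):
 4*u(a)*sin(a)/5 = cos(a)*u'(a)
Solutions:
 u(a) = C1/cos(a)^(4/5)


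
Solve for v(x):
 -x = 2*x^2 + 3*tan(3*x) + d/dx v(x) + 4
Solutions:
 v(x) = C1 - 2*x^3/3 - x^2/2 - 4*x + log(cos(3*x))


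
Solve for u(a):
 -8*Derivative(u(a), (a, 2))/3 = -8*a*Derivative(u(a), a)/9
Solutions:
 u(a) = C1 + C2*erfi(sqrt(6)*a/6)


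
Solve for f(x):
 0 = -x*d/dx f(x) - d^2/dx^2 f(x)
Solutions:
 f(x) = C1 + C2*erf(sqrt(2)*x/2)


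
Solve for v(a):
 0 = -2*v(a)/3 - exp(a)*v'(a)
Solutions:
 v(a) = C1*exp(2*exp(-a)/3)


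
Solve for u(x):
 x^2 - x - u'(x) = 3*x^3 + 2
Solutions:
 u(x) = C1 - 3*x^4/4 + x^3/3 - x^2/2 - 2*x


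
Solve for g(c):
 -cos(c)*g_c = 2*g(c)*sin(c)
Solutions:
 g(c) = C1*cos(c)^2


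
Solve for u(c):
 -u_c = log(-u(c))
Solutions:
 -li(-u(c)) = C1 - c


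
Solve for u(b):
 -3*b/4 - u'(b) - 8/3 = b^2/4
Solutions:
 u(b) = C1 - b^3/12 - 3*b^2/8 - 8*b/3
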